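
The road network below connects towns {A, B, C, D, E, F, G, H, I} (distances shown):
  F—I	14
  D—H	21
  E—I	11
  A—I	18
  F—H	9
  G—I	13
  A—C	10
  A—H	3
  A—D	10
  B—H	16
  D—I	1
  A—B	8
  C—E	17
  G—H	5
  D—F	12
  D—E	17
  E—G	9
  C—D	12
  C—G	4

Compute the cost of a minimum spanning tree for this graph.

Grow the tree from A using Prim:
Step 1: cheapest edge leaving the tree is A—H (3); add H.
Step 2: cheapest edge leaving the tree is G—H (5); add G.
Step 3: cheapest edge leaving the tree is C—G (4); add C.
Step 4: cheapest edge leaving the tree is A—B (8); add B.
Step 5: cheapest edge leaving the tree is E—G (9); add E.
Step 6: cheapest edge leaving the tree is F—H (9); add F.
Step 7: cheapest edge leaving the tree is A—D (10); add D.
Step 8: cheapest edge leaving the tree is D—I (1); add I.
MST edges: A—H, G—H, C—G, A—B, E—G, F—H, A—D, D—I; total weight 3+5+4+8+9+9+10+1 = 49.

49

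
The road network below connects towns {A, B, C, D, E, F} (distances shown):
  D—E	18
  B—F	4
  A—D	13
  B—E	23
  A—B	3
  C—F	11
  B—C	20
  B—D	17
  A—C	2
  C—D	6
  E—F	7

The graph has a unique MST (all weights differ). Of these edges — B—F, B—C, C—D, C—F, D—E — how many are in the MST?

Sort edges by weight, then run Kruskal:
A—C (2): add. Components now {A,C} {B} {D} {E} {F}
A—B (3): add. Components now {A,B,C} {D} {E} {F}
B—F (4): add. Components now {A,B,C,F} {D} {E}
C—D (6): add. Components now {A,B,C,D,F} {E}
E—F (7): add. Components now {A,B,C,D,E,F}
MST edge set: {A—C, A—B, B—F, C—D, E—F}.
Of the listed edges, {B—F, C—D} are in the MST → 2.

2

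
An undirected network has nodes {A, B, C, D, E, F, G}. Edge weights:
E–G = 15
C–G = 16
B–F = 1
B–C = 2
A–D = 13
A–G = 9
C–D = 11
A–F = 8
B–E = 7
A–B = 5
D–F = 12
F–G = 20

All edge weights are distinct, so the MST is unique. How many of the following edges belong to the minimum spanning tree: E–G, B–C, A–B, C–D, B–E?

4

Kruskal: consider edges lightest-first.
B–F (1): add. Components now {A} {B,F} {C} {D} {E} {G}
B–C (2): add. Components now {A} {B,C,F} {D} {E} {G}
A–B (5): add. Components now {A,B,C,F} {D} {E} {G}
B–E (7): add. Components now {A,B,C,E,F} {D} {G}
A–F (8): skip — A and F already connected.
A–G (9): add. Components now {A,B,C,E,F,G} {D}
C–D (11): add. Components now {A,B,C,D,E,F,G}
MST edge set: {B–F, B–C, A–B, B–E, A–G, C–D}.
Of the listed edges, {B–C, A–B, C–D, B–E} are in the MST → 4.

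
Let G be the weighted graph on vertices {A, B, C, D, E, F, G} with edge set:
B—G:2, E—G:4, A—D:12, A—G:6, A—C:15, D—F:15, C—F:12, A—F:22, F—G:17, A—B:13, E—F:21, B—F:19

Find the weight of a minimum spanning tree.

Kruskal's algorithm — process edges by increasing weight (ties by edge label):
B—G (2): add. Components now {A} {B,G} {C} {D} {E} {F}
E—G (4): add. Components now {A} {B,E,G} {C} {D} {F}
A—G (6): add. Components now {A,B,E,G} {C} {D} {F}
A—D (12): add. Components now {A,B,D,E,G} {C} {F}
C—F (12): add. Components now {A,B,D,E,G} {C,F}
A—B (13): skip — A and B already connected.
A—C (15): add. Components now {A,B,C,D,E,F,G}
MST edges: B—G, E—G, A—G, A—D, C—F, A—C; total weight 2+4+6+12+12+15 = 51.

51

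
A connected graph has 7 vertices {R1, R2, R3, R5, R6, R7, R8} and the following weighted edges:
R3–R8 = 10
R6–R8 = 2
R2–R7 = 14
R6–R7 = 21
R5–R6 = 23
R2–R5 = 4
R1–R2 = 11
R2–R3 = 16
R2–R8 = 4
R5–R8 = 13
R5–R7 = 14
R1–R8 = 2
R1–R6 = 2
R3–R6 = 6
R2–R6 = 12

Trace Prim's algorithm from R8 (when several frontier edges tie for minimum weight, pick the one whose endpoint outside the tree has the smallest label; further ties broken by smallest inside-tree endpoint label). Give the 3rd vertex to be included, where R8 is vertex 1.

R6

Prim, starting at R8.
Step 1: cheapest edge leaving the tree is R1–R8 (2); add R1.
Step 2: cheapest edge leaving the tree is R1–R6 (2); add R6.
Step 3: cheapest edge leaving the tree is R2–R8 (4); add R2.
Step 4: cheapest edge leaving the tree is R2–R5 (4); add R5.
Step 5: cheapest edge leaving the tree is R3–R6 (6); add R3.
Step 6: cheapest edge leaving the tree is R2–R7 (14); add R7.
Vertex order: R8, R1, R6, R2, R5, R3, R7. The 3rd vertex is R6.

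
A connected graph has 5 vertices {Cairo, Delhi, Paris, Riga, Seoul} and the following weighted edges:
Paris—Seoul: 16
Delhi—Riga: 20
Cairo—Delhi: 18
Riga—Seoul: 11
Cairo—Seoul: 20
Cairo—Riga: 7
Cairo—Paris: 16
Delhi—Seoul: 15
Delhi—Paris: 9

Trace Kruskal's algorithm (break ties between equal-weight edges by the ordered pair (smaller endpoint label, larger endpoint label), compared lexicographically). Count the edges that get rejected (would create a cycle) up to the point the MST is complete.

Kruskal's algorithm — process edges by increasing weight (ties by edge label):
Cairo—Riga (7): add. Components now {Paris} {Cairo,Riga} {Seoul} {Delhi}
Delhi—Paris (9): add. Components now {Delhi,Paris} {Cairo,Riga} {Seoul}
Riga—Seoul (11): add. Components now {Delhi,Paris} {Cairo,Riga,Seoul}
Delhi—Seoul (15): add. Components now {Cairo,Delhi,Paris,Riga,Seoul}
Edges rejected before the tree was complete: 0.

0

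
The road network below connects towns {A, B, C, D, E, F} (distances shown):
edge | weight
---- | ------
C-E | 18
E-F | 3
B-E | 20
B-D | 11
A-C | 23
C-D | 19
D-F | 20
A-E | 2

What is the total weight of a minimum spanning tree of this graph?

Kruskal's algorithm — process edges by increasing weight (ties by edge label):
A-E (2): add. Components now {A,E} {B} {C} {D} {F}
E-F (3): add. Components now {A,E,F} {B} {C} {D}
B-D (11): add. Components now {A,E,F} {B,D} {C}
C-E (18): add. Components now {A,C,E,F} {B,D}
C-D (19): add. Components now {A,B,C,D,E,F}
MST edges: A-E, E-F, B-D, C-E, C-D; total weight 2+3+11+18+19 = 53.

53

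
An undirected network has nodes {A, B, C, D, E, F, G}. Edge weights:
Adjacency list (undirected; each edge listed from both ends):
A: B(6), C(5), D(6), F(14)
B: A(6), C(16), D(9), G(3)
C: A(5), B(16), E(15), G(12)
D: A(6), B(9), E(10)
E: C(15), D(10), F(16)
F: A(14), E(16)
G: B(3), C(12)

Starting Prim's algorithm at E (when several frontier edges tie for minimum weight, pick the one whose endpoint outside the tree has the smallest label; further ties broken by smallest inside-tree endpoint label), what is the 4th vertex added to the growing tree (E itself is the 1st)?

Grow the tree from E using Prim:
Step 1: frontier [D-E 10, C-E 15, E-F 16] → take D-E (10); add D.
Step 2: frontier [A-D 6, B-D 9, C-E 15, E-F 16] → take A-D (6); add A.
Step 3: frontier [A-C 5, A-B 6, A-F 14, B-D 9, C-E 15, E-F 16] → take A-C (5); add C.
Step 4: frontier [A-B 6, A-F 14, C-G 12, B-C 16, B-D 9, E-F 16] → take A-B (6); add B.
Step 5: frontier [A-F 14, B-G 3, C-G 12, E-F 16] → take B-G (3); add G.
Step 6: frontier [A-F 14, E-F 16] → take A-F (14); add F.
Vertex order: E, D, A, C, B, G, F. The 4th vertex is C.

C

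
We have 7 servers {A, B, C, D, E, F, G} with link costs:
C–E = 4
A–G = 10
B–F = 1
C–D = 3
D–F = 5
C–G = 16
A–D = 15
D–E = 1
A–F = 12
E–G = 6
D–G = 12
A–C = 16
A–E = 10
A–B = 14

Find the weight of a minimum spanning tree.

26

Prim, starting at A.
Step 1: frontier [A–E 10, A–G 10, A–F 12, A–B 14, A–D 15, A–C 16] → take A–E (10); add E.
Step 2: frontier [A–G 10, A–F 12, A–B 14, A–D 15, A–C 16, D–E 1, C–E 4, E–G 6] → take D–E (1); add D.
Step 3: frontier [A–G 10, A–F 12, A–B 14, A–C 16, C–D 3, D–F 5, D–G 12, C–E 4, E–G 6] → take C–D (3); add C.
Step 4: frontier [A–G 10, A–F 12, A–B 14, C–G 16, D–F 5, D–G 12, E–G 6] → take D–F (5); add F.
Step 5: frontier [A–G 10, A–B 14, C–G 16, D–G 12, E–G 6, B–F 1] → take B–F (1); add B.
Step 6: frontier [A–G 10, C–G 16, D–G 12, E–G 6] → take E–G (6); add G.
MST edges: A–E, D–E, C–D, D–F, B–F, E–G; total weight 10+1+3+5+1+6 = 26.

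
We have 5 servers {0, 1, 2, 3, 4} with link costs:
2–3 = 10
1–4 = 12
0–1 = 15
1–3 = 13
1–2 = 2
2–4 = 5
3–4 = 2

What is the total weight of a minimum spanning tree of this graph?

Sort edges by weight, then run Kruskal:
1–2 (2): add. Components now {0} {1,2} {3} {4}
3–4 (2): add. Components now {0} {1,2} {3,4}
2–4 (5): add. Components now {0} {1,2,3,4}
2–3 (10): skip — 2 and 3 already connected.
1–4 (12): skip — 1 and 4 already connected.
1–3 (13): skip — 1 and 3 already connected.
0–1 (15): add. Components now {0,1,2,3,4}
MST edges: 1–2, 3–4, 2–4, 0–1; total weight 2+2+5+15 = 24.

24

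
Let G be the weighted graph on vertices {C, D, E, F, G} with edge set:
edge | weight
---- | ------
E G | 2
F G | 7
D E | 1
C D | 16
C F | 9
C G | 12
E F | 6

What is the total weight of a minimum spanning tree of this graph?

18

Kruskal's algorithm — process edges by increasing weight (ties by edge label):
D E (1): add. Components now {C} {D,E} {F} {G}
E G (2): add. Components now {C} {D,E,G} {F}
E F (6): add. Components now {C} {D,E,F,G}
F G (7): skip — F and G already connected.
C F (9): add. Components now {C,D,E,F,G}
MST edges: D E, E G, E F, C F; total weight 1+2+6+9 = 18.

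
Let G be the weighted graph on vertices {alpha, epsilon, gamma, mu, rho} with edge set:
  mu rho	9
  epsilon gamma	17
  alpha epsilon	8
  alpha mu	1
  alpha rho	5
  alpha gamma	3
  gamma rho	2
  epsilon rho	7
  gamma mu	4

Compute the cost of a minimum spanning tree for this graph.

Sort edges by weight, then run Kruskal:
alpha mu (1): add. Components now {rho} {alpha,mu} {epsilon} {gamma}
gamma rho (2): add. Components now {gamma,rho} {alpha,mu} {epsilon}
alpha gamma (3): add. Components now {alpha,gamma,mu,rho} {epsilon}
gamma mu (4): skip — mu and gamma already connected.
alpha rho (5): skip — rho and alpha already connected.
epsilon rho (7): add. Components now {alpha,epsilon,gamma,mu,rho}
MST edges: alpha mu, gamma rho, alpha gamma, epsilon rho; total weight 1+2+3+7 = 13.

13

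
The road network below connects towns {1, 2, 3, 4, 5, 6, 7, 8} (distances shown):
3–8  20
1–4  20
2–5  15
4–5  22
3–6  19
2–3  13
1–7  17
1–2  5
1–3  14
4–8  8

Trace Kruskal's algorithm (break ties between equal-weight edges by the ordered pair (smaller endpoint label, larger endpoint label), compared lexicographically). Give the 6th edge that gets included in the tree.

3-6

Sort edges by weight, then run Kruskal:
1–2 (5): add — endpoints in different components.
4–8 (8): add — endpoints in different components.
2–3 (13): add — endpoints in different components.
1–3 (14): skip — 1 and 3 already connected.
2–5 (15): add — endpoints in different components.
1–7 (17): add — endpoints in different components.
3–6 (19): add — endpoints in different components.
1–4 (20): add — endpoints in different components.
The 6th edge added is 3–6.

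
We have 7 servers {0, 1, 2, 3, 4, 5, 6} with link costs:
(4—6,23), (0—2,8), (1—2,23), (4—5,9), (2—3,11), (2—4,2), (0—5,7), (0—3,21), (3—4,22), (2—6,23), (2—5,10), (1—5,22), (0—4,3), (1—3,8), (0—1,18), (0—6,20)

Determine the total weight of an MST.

Prim, starting at 5.
Step 1: cheapest edge leaving the tree is 0—5 (7); add 0.
Step 2: cheapest edge leaving the tree is 0—4 (3); add 4.
Step 3: cheapest edge leaving the tree is 2—4 (2); add 2.
Step 4: cheapest edge leaving the tree is 2—3 (11); add 3.
Step 5: cheapest edge leaving the tree is 1—3 (8); add 1.
Step 6: cheapest edge leaving the tree is 0—6 (20); add 6.
MST edges: 0—5, 0—4, 2—4, 2—3, 1—3, 0—6; total weight 7+3+2+11+8+20 = 51.

51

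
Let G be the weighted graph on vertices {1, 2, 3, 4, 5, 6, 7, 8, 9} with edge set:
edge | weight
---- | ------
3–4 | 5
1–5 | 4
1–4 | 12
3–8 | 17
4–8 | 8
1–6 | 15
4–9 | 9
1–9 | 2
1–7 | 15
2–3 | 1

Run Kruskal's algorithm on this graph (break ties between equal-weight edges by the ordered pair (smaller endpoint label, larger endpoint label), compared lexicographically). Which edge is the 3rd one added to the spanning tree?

Kruskal: consider edges lightest-first.
2–3 (1): add — endpoints in different components.
1–9 (2): add — endpoints in different components.
1–5 (4): add — endpoints in different components.
3–4 (5): add — endpoints in different components.
4–8 (8): add — endpoints in different components.
4–9 (9): add — endpoints in different components.
1–4 (12): skip — 1 and 4 already connected.
1–6 (15): add — endpoints in different components.
1–7 (15): add — endpoints in different components.
The 3rd edge added is 1–5.

1-5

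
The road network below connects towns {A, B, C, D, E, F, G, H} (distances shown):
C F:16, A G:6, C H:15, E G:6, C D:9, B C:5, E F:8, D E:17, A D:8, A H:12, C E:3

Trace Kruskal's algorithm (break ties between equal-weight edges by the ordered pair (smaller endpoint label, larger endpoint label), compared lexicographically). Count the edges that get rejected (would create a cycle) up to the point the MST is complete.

Kruskal: consider edges lightest-first.
C E (3): add — endpoints in different components.
B C (5): add — endpoints in different components.
A G (6): add — endpoints in different components.
E G (6): add — endpoints in different components.
A D (8): add — endpoints in different components.
E F (8): add — endpoints in different components.
C D (9): skip — C and D already connected.
A H (12): add — endpoints in different components.
Edges rejected before the tree was complete: 1.

1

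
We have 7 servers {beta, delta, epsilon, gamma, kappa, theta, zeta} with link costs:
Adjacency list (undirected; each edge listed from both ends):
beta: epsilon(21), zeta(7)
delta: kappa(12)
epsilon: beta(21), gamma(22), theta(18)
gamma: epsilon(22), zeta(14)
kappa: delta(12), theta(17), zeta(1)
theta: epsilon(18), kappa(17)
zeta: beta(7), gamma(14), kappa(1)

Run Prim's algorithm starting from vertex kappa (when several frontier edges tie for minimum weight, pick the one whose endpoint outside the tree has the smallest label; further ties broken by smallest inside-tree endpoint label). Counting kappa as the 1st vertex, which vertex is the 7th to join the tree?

Grow the tree from kappa using Prim:
Step 1: frontier [kappa—zeta 1, delta—kappa 12, kappa—theta 17] → take kappa—zeta (1); add zeta.
Step 2: frontier [delta—kappa 12, kappa—theta 17, beta—zeta 7, gamma—zeta 14] → take beta—zeta (7); add beta.
Step 3: frontier [beta—epsilon 21, delta—kappa 12, kappa—theta 17, gamma—zeta 14] → take delta—kappa (12); add delta.
Step 4: frontier [beta—epsilon 21, kappa—theta 17, gamma—zeta 14] → take gamma—zeta (14); add gamma.
Step 5: frontier [beta—epsilon 21, epsilon—gamma 22, kappa—theta 17] → take kappa—theta (17); add theta.
Step 6: frontier [beta—epsilon 21, epsilon—gamma 22, epsilon—theta 18] → take epsilon—theta (18); add epsilon.
Vertex order: kappa, zeta, beta, delta, gamma, theta, epsilon. The 7th vertex is epsilon.

epsilon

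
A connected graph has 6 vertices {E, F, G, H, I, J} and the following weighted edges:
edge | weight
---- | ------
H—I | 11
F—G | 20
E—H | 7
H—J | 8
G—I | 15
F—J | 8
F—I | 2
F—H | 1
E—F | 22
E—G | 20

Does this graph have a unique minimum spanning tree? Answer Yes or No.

Kruskal's algorithm — process edges by increasing weight (ties by edge label):
F—H (1): add. Components now {E} {F,H} {G} {I} {J}
F—I (2): add. Components now {E} {F,H,I} {G} {J}
E—H (7): add. Components now {E,F,H,I} {G} {J}
F—J (8): add. Components now {E,F,H,I,J} {G}
H—J (8): skip — H and J already connected.
H—I (11): skip — H and I already connected.
G—I (15): add. Components now {E,F,G,H,I,J}
Non-tree edge H—J has weight 8, equal to the heaviest edge on its tree cycle — swapping gives another MST of the same weight. Not unique.

No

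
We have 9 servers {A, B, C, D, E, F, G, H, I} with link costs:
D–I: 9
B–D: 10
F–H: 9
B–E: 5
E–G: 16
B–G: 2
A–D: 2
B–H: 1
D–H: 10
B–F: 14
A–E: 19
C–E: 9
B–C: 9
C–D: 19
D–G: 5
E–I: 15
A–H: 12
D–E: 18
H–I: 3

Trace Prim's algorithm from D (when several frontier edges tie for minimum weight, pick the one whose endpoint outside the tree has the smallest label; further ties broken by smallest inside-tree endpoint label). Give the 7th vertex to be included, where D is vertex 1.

Grow the tree from D using Prim:
Step 1: cheapest edge leaving the tree is A–D (2); add A.
Step 2: cheapest edge leaving the tree is D–G (5); add G.
Step 3: cheapest edge leaving the tree is B–G (2); add B.
Step 4: cheapest edge leaving the tree is B–H (1); add H.
Step 5: cheapest edge leaving the tree is H–I (3); add I.
Step 6: cheapest edge leaving the tree is B–E (5); add E.
Step 7: cheapest edge leaving the tree is B–C (9); add C.
Step 8: cheapest edge leaving the tree is F–H (9); add F.
Vertex order: D, A, G, B, H, I, E, C, F. The 7th vertex is E.

E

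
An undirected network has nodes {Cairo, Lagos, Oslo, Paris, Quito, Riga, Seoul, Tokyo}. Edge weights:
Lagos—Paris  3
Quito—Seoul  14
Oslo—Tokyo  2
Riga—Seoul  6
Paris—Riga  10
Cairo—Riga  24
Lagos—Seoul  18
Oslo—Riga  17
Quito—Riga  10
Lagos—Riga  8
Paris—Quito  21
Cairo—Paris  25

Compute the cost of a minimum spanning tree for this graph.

70

Kruskal's algorithm — process edges by increasing weight (ties by edge label):
Oslo—Tokyo (2): add — endpoints in different components.
Lagos—Paris (3): add — endpoints in different components.
Riga—Seoul (6): add — endpoints in different components.
Lagos—Riga (8): add — endpoints in different components.
Paris—Riga (10): skip — Paris and Riga already connected.
Quito—Riga (10): add — endpoints in different components.
Quito—Seoul (14): skip — Quito and Seoul already connected.
Oslo—Riga (17): add — endpoints in different components.
Lagos—Seoul (18): skip — Lagos and Seoul already connected.
Paris—Quito (21): skip — Quito and Paris already connected.
Cairo—Riga (24): add — endpoints in different components.
MST edges: Oslo—Tokyo, Lagos—Paris, Riga—Seoul, Lagos—Riga, Quito—Riga, Oslo—Riga, Cairo—Riga; total weight 2+3+6+8+10+17+24 = 70.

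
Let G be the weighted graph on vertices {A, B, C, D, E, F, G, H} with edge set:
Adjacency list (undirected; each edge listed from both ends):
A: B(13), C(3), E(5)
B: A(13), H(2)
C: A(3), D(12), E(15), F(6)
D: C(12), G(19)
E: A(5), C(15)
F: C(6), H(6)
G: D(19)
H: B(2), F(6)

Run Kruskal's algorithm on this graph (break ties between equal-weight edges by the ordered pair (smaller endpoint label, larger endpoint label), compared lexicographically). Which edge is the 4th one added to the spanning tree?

Sort edges by weight, then run Kruskal:
B-H (2): add — endpoints in different components.
A-C (3): add — endpoints in different components.
A-E (5): add — endpoints in different components.
C-F (6): add — endpoints in different components.
F-H (6): add — endpoints in different components.
C-D (12): add — endpoints in different components.
A-B (13): skip — A and B already connected.
C-E (15): skip — C and E already connected.
D-G (19): add — endpoints in different components.
The 4th edge added is C-F.

C-F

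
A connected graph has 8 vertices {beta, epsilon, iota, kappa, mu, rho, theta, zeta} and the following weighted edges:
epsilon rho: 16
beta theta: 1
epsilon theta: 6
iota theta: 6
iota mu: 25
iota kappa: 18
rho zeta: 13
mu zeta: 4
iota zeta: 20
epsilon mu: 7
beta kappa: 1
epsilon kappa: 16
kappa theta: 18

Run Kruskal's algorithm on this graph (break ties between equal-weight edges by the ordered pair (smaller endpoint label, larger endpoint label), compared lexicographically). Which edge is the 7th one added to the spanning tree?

Sort edges by weight, then run Kruskal:
beta kappa (1): add — endpoints in different components.
beta theta (1): add — endpoints in different components.
mu zeta (4): add — endpoints in different components.
epsilon theta (6): add — endpoints in different components.
iota theta (6): add — endpoints in different components.
epsilon mu (7): add — endpoints in different components.
rho zeta (13): add — endpoints in different components.
The 7th edge added is rho zeta.

rho-zeta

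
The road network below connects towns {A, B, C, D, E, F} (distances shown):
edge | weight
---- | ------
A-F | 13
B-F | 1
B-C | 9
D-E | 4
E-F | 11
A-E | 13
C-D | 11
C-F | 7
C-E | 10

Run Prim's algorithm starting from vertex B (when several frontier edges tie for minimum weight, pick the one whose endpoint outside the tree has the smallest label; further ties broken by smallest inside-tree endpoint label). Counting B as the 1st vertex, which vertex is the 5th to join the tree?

D

Prim's algorithm from B:
Step 1: cheapest edge leaving the tree is B-F (1); add F.
Step 2: cheapest edge leaving the tree is C-F (7); add C.
Step 3: cheapest edge leaving the tree is C-E (10); add E.
Step 4: cheapest edge leaving the tree is D-E (4); add D.
Step 5: cheapest edge leaving the tree is A-E (13); add A.
Vertex order: B, F, C, E, D, A. The 5th vertex is D.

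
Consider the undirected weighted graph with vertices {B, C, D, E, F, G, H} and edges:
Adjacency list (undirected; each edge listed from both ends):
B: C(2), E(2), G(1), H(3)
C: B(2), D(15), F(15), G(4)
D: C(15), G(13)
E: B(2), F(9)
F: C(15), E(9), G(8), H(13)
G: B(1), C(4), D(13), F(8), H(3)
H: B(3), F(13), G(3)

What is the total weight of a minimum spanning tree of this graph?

29

Kruskal's algorithm — process edges by increasing weight (ties by edge label):
B—G (1): add — endpoints in different components.
B—C (2): add — endpoints in different components.
B—E (2): add — endpoints in different components.
B—H (3): add — endpoints in different components.
G—H (3): skip — G and H already connected.
C—G (4): skip — C and G already connected.
F—G (8): add — endpoints in different components.
E—F (9): skip — E and F already connected.
D—G (13): add — endpoints in different components.
MST edges: B—G, B—C, B—E, B—H, F—G, D—G; total weight 1+2+2+3+8+13 = 29.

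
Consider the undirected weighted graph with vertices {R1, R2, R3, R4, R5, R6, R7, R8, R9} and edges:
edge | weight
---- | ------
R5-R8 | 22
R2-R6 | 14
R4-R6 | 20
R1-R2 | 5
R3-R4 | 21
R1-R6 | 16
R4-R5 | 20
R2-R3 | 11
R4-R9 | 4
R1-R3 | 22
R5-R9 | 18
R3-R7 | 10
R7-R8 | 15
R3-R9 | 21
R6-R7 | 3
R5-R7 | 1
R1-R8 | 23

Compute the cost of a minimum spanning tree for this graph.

Grow the tree from R2 using Prim:
Step 1: cheapest edge leaving the tree is R1-R2 (5); add R1.
Step 2: cheapest edge leaving the tree is R2-R3 (11); add R3.
Step 3: cheapest edge leaving the tree is R3-R7 (10); add R7.
Step 4: cheapest edge leaving the tree is R5-R7 (1); add R5.
Step 5: cheapest edge leaving the tree is R6-R7 (3); add R6.
Step 6: cheapest edge leaving the tree is R7-R8 (15); add R8.
Step 7: cheapest edge leaving the tree is R5-R9 (18); add R9.
Step 8: cheapest edge leaving the tree is R4-R9 (4); add R4.
MST edges: R1-R2, R2-R3, R3-R7, R5-R7, R6-R7, R7-R8, R5-R9, R4-R9; total weight 5+11+10+1+3+15+18+4 = 67.

67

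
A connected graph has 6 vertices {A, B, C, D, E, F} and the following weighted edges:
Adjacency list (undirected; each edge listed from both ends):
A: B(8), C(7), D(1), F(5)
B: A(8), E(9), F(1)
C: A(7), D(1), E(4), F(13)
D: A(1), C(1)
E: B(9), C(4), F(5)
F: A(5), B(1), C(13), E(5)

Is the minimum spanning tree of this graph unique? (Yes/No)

No

Kruskal: consider edges lightest-first.
A D (1): add — endpoints in different components.
B F (1): add — endpoints in different components.
C D (1): add — endpoints in different components.
C E (4): add — endpoints in different components.
A F (5): add — endpoints in different components.
Non-tree edge E F has weight 5, equal to the heaviest edge on its tree cycle — swapping gives another MST of the same weight. Not unique.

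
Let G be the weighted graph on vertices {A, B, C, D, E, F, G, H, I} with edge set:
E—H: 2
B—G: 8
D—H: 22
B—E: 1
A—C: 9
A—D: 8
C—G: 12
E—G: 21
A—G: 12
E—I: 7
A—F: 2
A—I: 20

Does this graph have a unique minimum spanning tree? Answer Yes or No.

No

Kruskal's algorithm — process edges by increasing weight (ties by edge label):
B—E (1): add — endpoints in different components.
A—F (2): add — endpoints in different components.
E—H (2): add — endpoints in different components.
E—I (7): add — endpoints in different components.
A—D (8): add — endpoints in different components.
B—G (8): add — endpoints in different components.
A—C (9): add — endpoints in different components.
A—G (12): add — endpoints in different components.
Non-tree edge C—G has weight 12, equal to the heaviest edge on its tree cycle — swapping gives another MST of the same weight. Not unique.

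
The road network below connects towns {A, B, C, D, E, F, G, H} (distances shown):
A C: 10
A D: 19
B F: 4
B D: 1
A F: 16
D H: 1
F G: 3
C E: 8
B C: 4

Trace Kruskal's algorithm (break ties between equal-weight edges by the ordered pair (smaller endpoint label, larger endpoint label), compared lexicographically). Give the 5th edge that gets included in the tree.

B-F

Kruskal's algorithm — process edges by increasing weight (ties by edge label):
B D (1): add — endpoints in different components.
D H (1): add — endpoints in different components.
F G (3): add — endpoints in different components.
B C (4): add — endpoints in different components.
B F (4): add — endpoints in different components.
C E (8): add — endpoints in different components.
A C (10): add — endpoints in different components.
The 5th edge added is B F.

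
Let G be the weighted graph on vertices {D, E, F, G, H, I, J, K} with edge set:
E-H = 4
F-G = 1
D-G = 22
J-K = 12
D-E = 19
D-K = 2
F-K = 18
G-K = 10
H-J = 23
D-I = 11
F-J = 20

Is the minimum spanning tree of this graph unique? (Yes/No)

Sort edges by weight, then run Kruskal:
F-G (1): add — endpoints in different components.
D-K (2): add — endpoints in different components.
E-H (4): add — endpoints in different components.
G-K (10): add — endpoints in different components.
D-I (11): add — endpoints in different components.
J-K (12): add — endpoints in different components.
F-K (18): skip — F and K already connected.
D-E (19): add — endpoints in different components.
Every non-tree edge has weight strictly greater than the heaviest edge on the tree path between its endpoints, so the MST is unique.

Yes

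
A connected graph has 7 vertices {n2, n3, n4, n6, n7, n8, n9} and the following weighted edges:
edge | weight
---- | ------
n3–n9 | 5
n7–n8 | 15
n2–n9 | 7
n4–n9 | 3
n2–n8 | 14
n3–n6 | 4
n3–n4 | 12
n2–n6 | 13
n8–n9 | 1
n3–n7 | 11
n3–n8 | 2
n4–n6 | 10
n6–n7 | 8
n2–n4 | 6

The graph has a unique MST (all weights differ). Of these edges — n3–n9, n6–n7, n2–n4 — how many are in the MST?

2

Kruskal: consider edges lightest-first.
n8–n9 (1): add — endpoints in different components.
n3–n8 (2): add — endpoints in different components.
n4–n9 (3): add — endpoints in different components.
n3–n6 (4): add — endpoints in different components.
n3–n9 (5): skip — n3 and n9 already connected.
n2–n4 (6): add — endpoints in different components.
n2–n9 (7): skip — n2 and n9 already connected.
n6–n7 (8): add — endpoints in different components.
MST edge set: {n8–n9, n3–n8, n4–n9, n3–n6, n2–n4, n6–n7}.
Of the listed edges, {n6–n7, n2–n4} are in the MST → 2.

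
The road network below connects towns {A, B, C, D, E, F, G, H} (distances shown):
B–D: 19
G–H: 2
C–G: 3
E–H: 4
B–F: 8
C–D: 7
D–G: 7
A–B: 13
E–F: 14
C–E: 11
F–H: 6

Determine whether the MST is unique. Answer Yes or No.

No

Kruskal: consider edges lightest-first.
G–H (2): add — endpoints in different components.
C–G (3): add — endpoints in different components.
E–H (4): add — endpoints in different components.
F–H (6): add — endpoints in different components.
C–D (7): add — endpoints in different components.
D–G (7): skip — D and G already connected.
B–F (8): add — endpoints in different components.
C–E (11): skip — C and E already connected.
A–B (13): add — endpoints in different components.
Non-tree edge D–G has weight 7, equal to the heaviest edge on its tree cycle — swapping gives another MST of the same weight. Not unique.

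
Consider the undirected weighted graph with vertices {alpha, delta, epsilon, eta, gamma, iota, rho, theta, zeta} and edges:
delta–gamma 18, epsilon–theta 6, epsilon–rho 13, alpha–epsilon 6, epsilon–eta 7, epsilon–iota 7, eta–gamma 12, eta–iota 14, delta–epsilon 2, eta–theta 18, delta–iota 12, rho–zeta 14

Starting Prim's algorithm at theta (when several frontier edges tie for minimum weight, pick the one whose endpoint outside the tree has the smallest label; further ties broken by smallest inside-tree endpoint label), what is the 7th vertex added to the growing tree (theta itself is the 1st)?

gamma

Prim's algorithm from theta:
Step 1: frontier [epsilon–theta 6, eta–theta 18] → take epsilon–theta (6); add epsilon.
Step 2: frontier [delta–epsilon 2, alpha–epsilon 6, epsilon–eta 7, epsilon–iota 7, epsilon–rho 13, eta–theta 18] → take delta–epsilon (2); add delta.
Step 3: frontier [delta–iota 12, delta–gamma 18, alpha–epsilon 6, epsilon–eta 7, epsilon–iota 7, epsilon–rho 13, eta–theta 18] → take alpha–epsilon (6); add alpha.
Step 4: frontier [delta–iota 12, delta–gamma 18, epsilon–eta 7, epsilon–iota 7, epsilon–rho 13, eta–theta 18] → take epsilon–eta (7); add eta.
Step 5: frontier [delta–iota 12, delta–gamma 18, epsilon–iota 7, epsilon–rho 13, eta–gamma 12, eta–iota 14] → take epsilon–iota (7); add iota.
Step 6: frontier [delta–gamma 18, epsilon–rho 13, eta–gamma 12] → take eta–gamma (12); add gamma.
Step 7: frontier [epsilon–rho 13] → take epsilon–rho (13); add rho.
Step 8: frontier [rho–zeta 14] → take rho–zeta (14); add zeta.
Vertex order: theta, epsilon, delta, alpha, eta, iota, gamma, rho, zeta. The 7th vertex is gamma.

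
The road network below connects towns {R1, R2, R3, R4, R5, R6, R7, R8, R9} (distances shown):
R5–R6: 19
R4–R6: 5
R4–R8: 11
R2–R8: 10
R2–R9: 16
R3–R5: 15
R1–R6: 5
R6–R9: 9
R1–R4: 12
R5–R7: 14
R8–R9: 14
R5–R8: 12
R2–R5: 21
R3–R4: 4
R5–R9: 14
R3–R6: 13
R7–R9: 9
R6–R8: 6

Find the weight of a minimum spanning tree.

60

Kruskal's algorithm — process edges by increasing weight (ties by edge label):
R3–R4 (4): add — endpoints in different components.
R1–R6 (5): add — endpoints in different components.
R4–R6 (5): add — endpoints in different components.
R6–R8 (6): add — endpoints in different components.
R6–R9 (9): add — endpoints in different components.
R7–R9 (9): add — endpoints in different components.
R2–R8 (10): add — endpoints in different components.
R4–R8 (11): skip — R4 and R8 already connected.
R1–R4 (12): skip — R1 and R4 already connected.
R5–R8 (12): add — endpoints in different components.
MST edges: R3–R4, R1–R6, R4–R6, R6–R8, R6–R9, R7–R9, R2–R8, R5–R8; total weight 4+5+5+6+9+9+10+12 = 60.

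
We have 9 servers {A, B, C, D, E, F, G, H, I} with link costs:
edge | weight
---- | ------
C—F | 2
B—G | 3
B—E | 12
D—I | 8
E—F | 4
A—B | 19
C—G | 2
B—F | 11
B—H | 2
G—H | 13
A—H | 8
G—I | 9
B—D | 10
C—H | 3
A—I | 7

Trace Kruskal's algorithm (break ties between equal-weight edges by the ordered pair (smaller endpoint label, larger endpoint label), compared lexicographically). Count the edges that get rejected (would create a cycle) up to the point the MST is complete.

1

Kruskal's algorithm — process edges by increasing weight (ties by edge label):
B—H (2): add — endpoints in different components.
C—F (2): add — endpoints in different components.
C—G (2): add — endpoints in different components.
B—G (3): add — endpoints in different components.
C—H (3): skip — C and H already connected.
E—F (4): add — endpoints in different components.
A—I (7): add — endpoints in different components.
A—H (8): add — endpoints in different components.
D—I (8): add — endpoints in different components.
Edges rejected before the tree was complete: 1.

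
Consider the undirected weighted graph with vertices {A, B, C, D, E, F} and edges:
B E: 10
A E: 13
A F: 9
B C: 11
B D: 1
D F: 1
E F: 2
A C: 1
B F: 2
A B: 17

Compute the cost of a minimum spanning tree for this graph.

14

Kruskal: consider edges lightest-first.
A C (1): add. Components now {A,C} {B} {D} {E} {F}
B D (1): add. Components now {A,C} {B,D} {E} {F}
D F (1): add. Components now {A,C} {B,D,F} {E}
B F (2): skip — B and F already connected.
E F (2): add. Components now {A,C} {B,D,E,F}
A F (9): add. Components now {A,B,C,D,E,F}
MST edges: A C, B D, D F, E F, A F; total weight 1+1+1+2+9 = 14.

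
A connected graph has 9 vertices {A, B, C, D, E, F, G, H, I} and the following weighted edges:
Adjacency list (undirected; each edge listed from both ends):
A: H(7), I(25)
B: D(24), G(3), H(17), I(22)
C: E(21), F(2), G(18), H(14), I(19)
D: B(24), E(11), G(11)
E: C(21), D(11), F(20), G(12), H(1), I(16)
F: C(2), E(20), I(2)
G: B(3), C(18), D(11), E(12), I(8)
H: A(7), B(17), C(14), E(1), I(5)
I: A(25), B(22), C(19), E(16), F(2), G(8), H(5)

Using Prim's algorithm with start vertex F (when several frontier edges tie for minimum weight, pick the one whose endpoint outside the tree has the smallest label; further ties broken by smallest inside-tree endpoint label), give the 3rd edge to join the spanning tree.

H-I

Grow the tree from F using Prim:
Step 1: cheapest edge leaving the tree is C F (2); add C.
Step 2: cheapest edge leaving the tree is F I (2); add I.
Step 3: cheapest edge leaving the tree is H I (5); add H.
Step 4: cheapest edge leaving the tree is E H (1); add E.
Step 5: cheapest edge leaving the tree is A H (7); add A.
Step 6: cheapest edge leaving the tree is G I (8); add G.
Step 7: cheapest edge leaving the tree is B G (3); add B.
Step 8: cheapest edge leaving the tree is D E (11); add D.
The 3rd edge added is H I.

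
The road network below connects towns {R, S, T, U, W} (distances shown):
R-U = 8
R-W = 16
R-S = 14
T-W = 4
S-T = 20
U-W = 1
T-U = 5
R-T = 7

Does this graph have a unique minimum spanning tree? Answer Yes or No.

Kruskal: consider edges lightest-first.
U-W (1): add. Components now {U,W} {T} {S} {R}
T-W (4): add. Components now {T,U,W} {S} {R}
T-U (5): skip — U and T already connected.
R-T (7): add. Components now {R,T,U,W} {S}
R-U (8): skip — U and R already connected.
R-S (14): add. Components now {R,S,T,U,W}
Every non-tree edge has weight strictly greater than the heaviest edge on the tree path between its endpoints, so the MST is unique.

Yes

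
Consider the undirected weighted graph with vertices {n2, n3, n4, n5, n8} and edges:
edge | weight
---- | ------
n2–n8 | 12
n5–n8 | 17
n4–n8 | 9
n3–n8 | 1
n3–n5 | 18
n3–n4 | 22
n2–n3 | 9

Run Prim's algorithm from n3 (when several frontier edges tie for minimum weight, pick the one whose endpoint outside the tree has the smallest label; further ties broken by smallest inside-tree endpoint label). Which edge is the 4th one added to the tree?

n5-n8

Prim's algorithm from n3:
Step 1: cheapest edge leaving the tree is n3–n8 (1); add n8.
Step 2: cheapest edge leaving the tree is n2–n3 (9); add n2.
Step 3: cheapest edge leaving the tree is n4–n8 (9); add n4.
Step 4: cheapest edge leaving the tree is n5–n8 (17); add n5.
The 4th edge added is n5–n8.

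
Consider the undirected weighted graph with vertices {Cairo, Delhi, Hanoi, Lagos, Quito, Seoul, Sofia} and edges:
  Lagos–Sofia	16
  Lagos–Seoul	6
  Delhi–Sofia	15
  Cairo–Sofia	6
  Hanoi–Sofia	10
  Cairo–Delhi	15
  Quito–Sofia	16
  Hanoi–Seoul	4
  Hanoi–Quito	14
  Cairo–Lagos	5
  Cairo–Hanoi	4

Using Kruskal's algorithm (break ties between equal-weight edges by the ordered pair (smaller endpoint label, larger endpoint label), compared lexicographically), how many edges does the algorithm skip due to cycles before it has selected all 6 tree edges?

2

Kruskal's algorithm — process edges by increasing weight (ties by edge label):
Cairo–Hanoi (4): add. Components now {Quito} {Delhi} {Cairo,Hanoi} {Lagos} {Seoul} {Sofia}
Hanoi–Seoul (4): add. Components now {Quito} {Delhi} {Cairo,Hanoi,Seoul} {Lagos} {Sofia}
Cairo–Lagos (5): add. Components now {Quito} {Delhi} {Cairo,Hanoi,Lagos,Seoul} {Sofia}
Cairo–Sofia (6): add. Components now {Quito} {Delhi} {Cairo,Hanoi,Lagos,Seoul,Sofia}
Lagos–Seoul (6): skip — Lagos and Seoul already connected.
Hanoi–Sofia (10): skip — Hanoi and Sofia already connected.
Hanoi–Quito (14): add. Components now {Cairo,Hanoi,Lagos,Quito,Seoul,Sofia} {Delhi}
Cairo–Delhi (15): add. Components now {Cairo,Delhi,Hanoi,Lagos,Quito,Seoul,Sofia}
Edges rejected before the tree was complete: 2.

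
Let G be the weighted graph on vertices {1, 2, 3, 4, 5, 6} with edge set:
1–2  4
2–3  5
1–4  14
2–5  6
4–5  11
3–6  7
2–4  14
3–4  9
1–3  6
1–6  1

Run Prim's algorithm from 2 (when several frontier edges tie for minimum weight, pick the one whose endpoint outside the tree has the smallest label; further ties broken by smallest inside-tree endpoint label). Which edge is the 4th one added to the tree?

2-5

Prim, starting at 2.
Step 1: cheapest edge leaving the tree is 1–2 (4); add 1.
Step 2: cheapest edge leaving the tree is 1–6 (1); add 6.
Step 3: cheapest edge leaving the tree is 2–3 (5); add 3.
Step 4: cheapest edge leaving the tree is 2–5 (6); add 5.
Step 5: cheapest edge leaving the tree is 3–4 (9); add 4.
The 4th edge added is 2–5.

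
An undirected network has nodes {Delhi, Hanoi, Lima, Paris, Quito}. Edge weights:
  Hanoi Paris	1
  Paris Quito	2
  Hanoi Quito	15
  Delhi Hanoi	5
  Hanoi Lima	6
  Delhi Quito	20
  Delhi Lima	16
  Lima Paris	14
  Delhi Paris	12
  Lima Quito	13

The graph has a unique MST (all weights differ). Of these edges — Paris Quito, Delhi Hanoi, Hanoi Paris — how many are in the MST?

Sort edges by weight, then run Kruskal:
Hanoi Paris (1): add. Components now {Quito} {Hanoi,Paris} {Delhi} {Lima}
Paris Quito (2): add. Components now {Hanoi,Paris,Quito} {Delhi} {Lima}
Delhi Hanoi (5): add. Components now {Delhi,Hanoi,Paris,Quito} {Lima}
Hanoi Lima (6): add. Components now {Delhi,Hanoi,Lima,Paris,Quito}
MST edge set: {Hanoi Paris, Paris Quito, Delhi Hanoi, Hanoi Lima}.
Of the listed edges, {Paris Quito, Delhi Hanoi, Hanoi Paris} are in the MST → 3.

3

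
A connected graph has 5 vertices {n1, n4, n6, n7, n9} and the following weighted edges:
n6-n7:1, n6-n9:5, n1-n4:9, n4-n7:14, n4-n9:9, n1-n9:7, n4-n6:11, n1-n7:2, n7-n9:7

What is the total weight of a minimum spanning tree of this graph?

Prim's algorithm from n6:
Step 1: cheapest edge leaving the tree is n6-n7 (1); add n7.
Step 2: cheapest edge leaving the tree is n1-n7 (2); add n1.
Step 3: cheapest edge leaving the tree is n6-n9 (5); add n9.
Step 4: cheapest edge leaving the tree is n1-n4 (9); add n4.
MST edges: n6-n7, n1-n7, n6-n9, n1-n4; total weight 1+2+5+9 = 17.

17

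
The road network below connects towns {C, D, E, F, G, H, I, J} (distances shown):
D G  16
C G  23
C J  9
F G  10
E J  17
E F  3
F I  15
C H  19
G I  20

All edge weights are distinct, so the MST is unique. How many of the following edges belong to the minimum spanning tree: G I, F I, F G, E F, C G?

Kruskal's algorithm — process edges by increasing weight (ties by edge label):
E F (3): add — endpoints in different components.
C J (9): add — endpoints in different components.
F G (10): add — endpoints in different components.
F I (15): add — endpoints in different components.
D G (16): add — endpoints in different components.
E J (17): add — endpoints in different components.
C H (19): add — endpoints in different components.
MST edge set: {E F, C J, F G, F I, D G, E J, C H}.
Of the listed edges, {F I, F G, E F} are in the MST → 3.

3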